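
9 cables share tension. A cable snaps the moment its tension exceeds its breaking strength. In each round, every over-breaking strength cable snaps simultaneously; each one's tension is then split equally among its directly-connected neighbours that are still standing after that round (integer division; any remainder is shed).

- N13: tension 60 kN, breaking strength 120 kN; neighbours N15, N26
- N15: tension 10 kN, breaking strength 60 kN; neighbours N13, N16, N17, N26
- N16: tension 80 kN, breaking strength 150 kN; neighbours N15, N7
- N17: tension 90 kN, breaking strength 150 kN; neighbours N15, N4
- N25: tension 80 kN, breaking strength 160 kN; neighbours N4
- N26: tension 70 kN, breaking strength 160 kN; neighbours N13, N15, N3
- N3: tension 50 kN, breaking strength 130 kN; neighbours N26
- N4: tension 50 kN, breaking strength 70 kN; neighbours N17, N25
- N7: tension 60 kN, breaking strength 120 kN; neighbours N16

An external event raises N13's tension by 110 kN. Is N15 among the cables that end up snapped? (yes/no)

Round 1 — N13 at 170 > 120. N13 snaps.
  N13 sheds 170 kN to N15, N26: 85 each.
    N15: 10+85 = 95 > 60
    N26: 70+85 = 155 ≤ 160
Round 2 — N15 snaps.
  N15 sheds 95 kN to N16, N17, N26: 31 each (2 lost).
    N16: 80+31 = 111 ≤ 150
    N17: 90+31 = 121 ≤ 150
    N26: 155+31 = 186 > 160
Round 3 — N26 snaps.
  N26 sheds 186 kN to N3: 186 each.
    N3: 50+186 = 236 > 130
Round 4 — N3 snaps.
  N3 sheds 236 kN: no online neighbours, lost.
No further breaks.

yes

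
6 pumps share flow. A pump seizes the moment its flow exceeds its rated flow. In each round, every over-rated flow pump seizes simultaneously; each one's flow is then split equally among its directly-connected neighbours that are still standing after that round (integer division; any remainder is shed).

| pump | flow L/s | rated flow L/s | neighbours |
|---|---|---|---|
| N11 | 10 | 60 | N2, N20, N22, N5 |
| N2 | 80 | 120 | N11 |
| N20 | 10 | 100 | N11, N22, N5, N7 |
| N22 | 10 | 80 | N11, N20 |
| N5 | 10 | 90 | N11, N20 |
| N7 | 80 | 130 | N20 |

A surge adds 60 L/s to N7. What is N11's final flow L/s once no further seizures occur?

Round 1 — N7 at 140 > 130. N7 seizes.
  N7 sheds 140 L/s to N20: 140 each.
    N20: 10+140 = 150 > 100
Round 2 — N20 seizes.
  N20 sheds 150 L/s to N11, N22, N5: 50 each.
    N11: 10+50 = 60 ≤ 60
    N22: 10+50 = 60 ≤ 80
    N5: 10+50 = 60 ≤ 90
No further seizures.

60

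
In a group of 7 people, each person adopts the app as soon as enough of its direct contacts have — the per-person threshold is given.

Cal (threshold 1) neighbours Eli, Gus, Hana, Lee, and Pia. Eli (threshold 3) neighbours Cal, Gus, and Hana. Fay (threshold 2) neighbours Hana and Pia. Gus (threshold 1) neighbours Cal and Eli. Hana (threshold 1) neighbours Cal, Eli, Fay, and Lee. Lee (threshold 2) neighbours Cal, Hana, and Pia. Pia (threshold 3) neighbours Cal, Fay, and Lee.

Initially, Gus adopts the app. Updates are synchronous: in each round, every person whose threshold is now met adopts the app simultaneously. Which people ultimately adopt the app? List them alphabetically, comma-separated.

Cal, Eli, Gus, Hana, Lee

Round 1 — Gus adopts the app (initial).
Round 2 — checking thresholds:
  Cal: 1 of 5 neighbours ≥ 1, adopts the app.
  Eli: 1 of 3 neighbours < 3, holds.
Round 3 — checking thresholds:
  Eli: 2 of 3 neighbours < 3, holds.
  Hana: 1 of 4 neighbours ≥ 1, adopts the app.
  Lee: 1 of 3 neighbours < 2, holds.
  Pia: 1 of 3 neighbours < 3, holds.
Round 4 — checking thresholds:
  Eli: 3 of 3 neighbours ≥ 3, adopts the app.
  Fay: 1 of 2 neighbours < 2, holds.
  Lee: 2 of 3 neighbours ≥ 2, adopts the app.
  Pia: 1 of 3 neighbours < 3, holds.
Round 5 — no new adoptions; cascade stops.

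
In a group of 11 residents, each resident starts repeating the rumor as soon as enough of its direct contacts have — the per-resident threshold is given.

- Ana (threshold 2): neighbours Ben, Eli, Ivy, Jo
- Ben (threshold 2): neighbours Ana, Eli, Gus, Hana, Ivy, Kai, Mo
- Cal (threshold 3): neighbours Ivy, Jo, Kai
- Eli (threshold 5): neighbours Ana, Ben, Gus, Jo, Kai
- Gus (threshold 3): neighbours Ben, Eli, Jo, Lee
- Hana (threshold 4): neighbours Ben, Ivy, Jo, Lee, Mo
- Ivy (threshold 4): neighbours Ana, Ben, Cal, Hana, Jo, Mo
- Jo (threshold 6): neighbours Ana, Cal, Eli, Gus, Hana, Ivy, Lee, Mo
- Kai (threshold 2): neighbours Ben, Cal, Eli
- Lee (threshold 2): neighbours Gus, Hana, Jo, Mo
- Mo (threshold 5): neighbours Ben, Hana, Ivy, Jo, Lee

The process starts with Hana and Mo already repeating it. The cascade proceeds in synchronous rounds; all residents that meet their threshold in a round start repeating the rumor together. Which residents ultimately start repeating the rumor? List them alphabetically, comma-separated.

Ben, Hana, Lee, Mo

Round 1 — Hana, Mo start repeating the rumor (initial).
Round 2 — checking thresholds:
  Ben: 2 of 7 neighbours ≥ 2, starts repeating the rumor.
  Ivy: 2 of 6 neighbours < 4, below threshold.
  Jo: 2 of 8 neighbours < 6, below threshold.
  Lee: 2 of 4 neighbours ≥ 2, starts repeating the rumor.
Round 3 — no new spreads; cascade stops.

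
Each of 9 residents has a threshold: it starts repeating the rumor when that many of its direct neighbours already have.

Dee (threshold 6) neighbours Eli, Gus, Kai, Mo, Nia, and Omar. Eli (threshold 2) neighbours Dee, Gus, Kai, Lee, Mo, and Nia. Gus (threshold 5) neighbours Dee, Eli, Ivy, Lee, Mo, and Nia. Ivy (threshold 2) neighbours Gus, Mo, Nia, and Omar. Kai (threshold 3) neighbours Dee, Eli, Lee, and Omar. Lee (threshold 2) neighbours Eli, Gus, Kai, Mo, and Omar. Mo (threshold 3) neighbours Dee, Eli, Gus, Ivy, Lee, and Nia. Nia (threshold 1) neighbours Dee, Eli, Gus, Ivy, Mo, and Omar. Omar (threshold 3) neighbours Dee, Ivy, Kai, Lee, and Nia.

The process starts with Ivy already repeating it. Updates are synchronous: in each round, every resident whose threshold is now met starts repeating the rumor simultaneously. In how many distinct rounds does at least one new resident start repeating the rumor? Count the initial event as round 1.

Round 1 — Ivy starts repeating the rumor (initial).
Round 2 — checking thresholds:
  Gus: 1 of 6 neighbours < 5, not yet.
  Mo: 1 of 6 neighbours < 3, not yet.
  Nia: 1 of 6 neighbours ≥ 1, starts repeating the rumor.
  Omar: 1 of 5 neighbours < 3, not yet.
Round 3 — no new spreads; cascade stops.

2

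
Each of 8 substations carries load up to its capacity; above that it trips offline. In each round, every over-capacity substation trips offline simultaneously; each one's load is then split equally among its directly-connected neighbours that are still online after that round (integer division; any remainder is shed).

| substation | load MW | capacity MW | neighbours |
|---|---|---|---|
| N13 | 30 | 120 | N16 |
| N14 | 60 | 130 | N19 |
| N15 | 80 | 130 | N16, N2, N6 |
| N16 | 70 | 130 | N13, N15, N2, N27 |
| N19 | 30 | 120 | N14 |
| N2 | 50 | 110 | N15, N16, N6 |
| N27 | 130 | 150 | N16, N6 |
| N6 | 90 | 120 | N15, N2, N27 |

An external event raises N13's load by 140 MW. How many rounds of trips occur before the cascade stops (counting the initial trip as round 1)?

Round 1 — N13 at 170 > 120. N13 trips offline.
  N13 sheds 170 MW to N16: 170 each.
    N16: 70+170 = 240 > 130
Round 2 — N16 trips offline.
  N16 sheds 240 MW to N15, N2, N27: 80 each.
    N15: 80+80 = 160 > 130
    N2: 50+80 = 130 > 110
    N27: 130+80 = 210 > 150
Round 3 — N15, N2, N27 trip offline.
  N15 sheds 160 MW to N6: 160 each.
    N6: 90+160 = 250 > 120
  N2 sheds 130 MW to N6: 130 each.
    N6: 250+130 = 380 > 120
  N27 sheds 210 MW to N6: 210 each.
    N6: 380+210 = 590 > 120
Round 4 — N6 trips offline.
  N6 sheds 590 MW: no online neighbours, lost.
No further trips.

4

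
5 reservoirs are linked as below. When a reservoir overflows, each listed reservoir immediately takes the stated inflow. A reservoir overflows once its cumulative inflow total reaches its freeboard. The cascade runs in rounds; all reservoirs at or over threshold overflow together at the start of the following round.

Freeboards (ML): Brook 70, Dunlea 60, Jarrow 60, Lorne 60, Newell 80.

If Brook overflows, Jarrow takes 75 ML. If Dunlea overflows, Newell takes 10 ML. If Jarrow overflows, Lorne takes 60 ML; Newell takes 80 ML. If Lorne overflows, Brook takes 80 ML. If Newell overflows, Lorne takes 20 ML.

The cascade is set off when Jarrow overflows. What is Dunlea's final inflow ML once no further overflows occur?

0

Round 1 — Jarrow overflows (initial).
  Lorne: +60 → 60 ≥ 60
  Newell: +80 → 80 ≥ 80
Round 2 — Lorne, Newell overflow.
  Brook: +80 → 80 ≥ 70
Round 3 — Brook overflows.
No further overflows.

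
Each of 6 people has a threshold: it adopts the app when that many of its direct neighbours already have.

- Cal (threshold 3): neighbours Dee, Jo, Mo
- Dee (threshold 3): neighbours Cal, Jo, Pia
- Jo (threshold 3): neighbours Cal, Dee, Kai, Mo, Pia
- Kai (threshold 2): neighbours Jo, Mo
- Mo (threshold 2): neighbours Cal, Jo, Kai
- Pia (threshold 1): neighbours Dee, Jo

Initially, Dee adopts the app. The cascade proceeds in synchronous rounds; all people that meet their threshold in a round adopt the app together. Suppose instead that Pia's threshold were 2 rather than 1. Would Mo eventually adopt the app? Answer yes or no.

With Pia's threshold at 2:
Round 1 — Dee adopts the app (initial).
Round 2 — no new adoptions; cascade stops.

no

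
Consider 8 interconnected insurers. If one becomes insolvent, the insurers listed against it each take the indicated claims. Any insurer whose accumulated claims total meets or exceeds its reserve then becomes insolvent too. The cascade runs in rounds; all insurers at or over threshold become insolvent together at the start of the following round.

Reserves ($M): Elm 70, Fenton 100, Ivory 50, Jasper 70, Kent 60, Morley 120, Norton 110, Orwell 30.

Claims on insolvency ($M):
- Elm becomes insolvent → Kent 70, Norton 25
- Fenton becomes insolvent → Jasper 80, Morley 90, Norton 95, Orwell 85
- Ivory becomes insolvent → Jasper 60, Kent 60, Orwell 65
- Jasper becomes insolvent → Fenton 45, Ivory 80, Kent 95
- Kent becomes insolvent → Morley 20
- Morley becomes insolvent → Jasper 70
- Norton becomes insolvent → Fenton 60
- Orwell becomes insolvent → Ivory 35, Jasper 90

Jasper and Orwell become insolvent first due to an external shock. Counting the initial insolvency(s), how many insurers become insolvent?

Round 1 — Jasper, Orwell become insolvent (initial).
  Fenton: +45 → 45 < 100
  Ivory: +80+35 → 115 ≥ 50
  Kent: +95 → 95 ≥ 60
Round 2 — Ivory, Kent become insolvent.
  Morley: +20 → 20 < 120
No further insolvencies.

4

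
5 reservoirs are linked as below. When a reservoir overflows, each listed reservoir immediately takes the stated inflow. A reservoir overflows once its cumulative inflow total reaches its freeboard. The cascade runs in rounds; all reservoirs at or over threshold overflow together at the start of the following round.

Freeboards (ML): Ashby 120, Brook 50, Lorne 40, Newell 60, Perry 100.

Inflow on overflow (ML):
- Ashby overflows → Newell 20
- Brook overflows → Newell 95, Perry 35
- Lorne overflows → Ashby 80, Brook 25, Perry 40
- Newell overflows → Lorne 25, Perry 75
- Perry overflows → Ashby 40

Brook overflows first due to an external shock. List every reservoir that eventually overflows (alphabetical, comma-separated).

Brook, Newell, Perry

Round 1 — Brook overflows (initial).
  Newell: +95 → 95 ≥ 60
  Perry: +35 → 35 < 100
Round 2 — Newell overflows.
  Lorne: +25 → 25 < 40
  Perry: +75 → 110 ≥ 100
Round 3 — Perry overflows.
  Ashby: +40 → 40 < 120
No further overflows.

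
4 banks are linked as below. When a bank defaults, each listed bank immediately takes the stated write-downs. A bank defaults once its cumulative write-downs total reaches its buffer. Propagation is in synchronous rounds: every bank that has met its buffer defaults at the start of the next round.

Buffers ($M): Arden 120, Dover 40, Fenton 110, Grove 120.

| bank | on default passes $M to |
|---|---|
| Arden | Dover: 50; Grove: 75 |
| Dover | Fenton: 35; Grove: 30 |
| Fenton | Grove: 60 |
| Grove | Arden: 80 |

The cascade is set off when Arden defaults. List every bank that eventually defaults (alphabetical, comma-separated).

Round 1 — Arden defaults (initial).
  Dover: +50 → 50 ≥ 40
  Grove: +75 → 75 < 120
Round 2 — Dover defaults.
  Fenton: +35 → 35 < 110
  Grove: +30 → 105 < 120
No further defaults.

Arden, Dover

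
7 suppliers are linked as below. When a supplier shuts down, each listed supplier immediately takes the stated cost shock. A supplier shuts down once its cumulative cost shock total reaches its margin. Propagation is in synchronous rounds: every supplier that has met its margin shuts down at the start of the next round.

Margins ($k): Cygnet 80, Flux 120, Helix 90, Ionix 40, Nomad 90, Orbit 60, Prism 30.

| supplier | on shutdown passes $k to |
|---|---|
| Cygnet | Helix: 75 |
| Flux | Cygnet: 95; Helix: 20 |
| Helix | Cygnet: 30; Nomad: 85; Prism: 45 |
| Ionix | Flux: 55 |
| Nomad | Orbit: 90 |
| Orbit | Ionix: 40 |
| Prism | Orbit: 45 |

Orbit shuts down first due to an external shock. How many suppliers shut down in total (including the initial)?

2

Round 1 — Orbit shuts down (initial).
  Ionix: +40 → 40 ≥ 40
Round 2 — Ionix shuts down.
  Flux: +55 → 55 < 120
No further shutdowns.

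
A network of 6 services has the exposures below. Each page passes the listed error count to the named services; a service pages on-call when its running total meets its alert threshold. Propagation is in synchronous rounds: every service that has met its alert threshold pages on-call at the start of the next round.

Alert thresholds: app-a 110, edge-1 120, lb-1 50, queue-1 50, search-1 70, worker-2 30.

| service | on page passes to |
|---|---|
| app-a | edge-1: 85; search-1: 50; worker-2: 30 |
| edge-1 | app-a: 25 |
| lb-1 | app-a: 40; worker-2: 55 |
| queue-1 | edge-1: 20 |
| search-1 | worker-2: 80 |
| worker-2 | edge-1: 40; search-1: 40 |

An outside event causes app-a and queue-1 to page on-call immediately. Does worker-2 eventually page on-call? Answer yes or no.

Round 1 — app-a, queue-1 page on-call (initial).
  edge-1: +85+20 → 105 < 120
  search-1: +50 → 50 < 70
  worker-2: +30 → 30 ≥ 30
Round 2 — worker-2 pages on-call.
  edge-1: +40 → 145 ≥ 120
  search-1: +40 → 90 ≥ 70
Round 3 — edge-1, search-1 page on-call.
No further pages.

yes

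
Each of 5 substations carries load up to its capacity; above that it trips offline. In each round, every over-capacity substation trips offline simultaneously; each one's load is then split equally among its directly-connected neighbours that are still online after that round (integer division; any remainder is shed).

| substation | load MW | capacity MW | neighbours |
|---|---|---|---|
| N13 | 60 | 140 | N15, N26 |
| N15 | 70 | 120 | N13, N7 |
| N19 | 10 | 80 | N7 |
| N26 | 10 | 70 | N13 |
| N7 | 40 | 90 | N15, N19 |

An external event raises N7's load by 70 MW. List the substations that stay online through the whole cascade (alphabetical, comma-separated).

Round 1 — N7 at 110 > 90. N7 trips offline.
  N7 sheds 110 MW to N15, N19: 55 each.
    N15: 70+55 = 125 > 120
    N19: 10+55 = 65 ≤ 80
Round 2 — N15 trips offline.
  N15 sheds 125 MW to N13: 125 each.
    N13: 60+125 = 185 > 140
Round 3 — N13 trips offline.
  N13 sheds 185 MW to N26: 185 each.
    N26: 10+185 = 195 > 70
Round 4 — N26 trips offline.
  N26 sheds 195 MW: no online neighbours, lost.
No further trips.

N19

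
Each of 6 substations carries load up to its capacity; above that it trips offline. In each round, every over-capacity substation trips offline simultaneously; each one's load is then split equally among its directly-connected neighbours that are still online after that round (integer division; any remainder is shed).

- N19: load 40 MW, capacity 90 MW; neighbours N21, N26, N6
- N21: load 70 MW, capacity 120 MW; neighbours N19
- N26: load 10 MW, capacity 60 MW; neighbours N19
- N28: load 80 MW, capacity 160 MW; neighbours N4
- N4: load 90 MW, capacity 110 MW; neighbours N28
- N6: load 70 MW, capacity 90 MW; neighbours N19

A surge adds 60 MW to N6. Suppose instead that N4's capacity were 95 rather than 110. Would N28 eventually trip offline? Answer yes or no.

With N4's capacity at 95:
Round 1 — N6 at 130 > 90. N6 trips offline.
  N6 sheds 130 MW to N19: 130 each.
    N19: 40+130 = 170 > 90
Round 2 — N19 trips offline.
  N19 sheds 170 MW to N21, N26: 85 each.
    N21: 70+85 = 155 > 120
    N26: 10+85 = 95 > 60
Round 3 — N21, N26 trip offline.
  N21 sheds 155 MW: no online neighbours, lost.
  N26 sheds 95 MW: no online neighbours, lost.
No further trips.

no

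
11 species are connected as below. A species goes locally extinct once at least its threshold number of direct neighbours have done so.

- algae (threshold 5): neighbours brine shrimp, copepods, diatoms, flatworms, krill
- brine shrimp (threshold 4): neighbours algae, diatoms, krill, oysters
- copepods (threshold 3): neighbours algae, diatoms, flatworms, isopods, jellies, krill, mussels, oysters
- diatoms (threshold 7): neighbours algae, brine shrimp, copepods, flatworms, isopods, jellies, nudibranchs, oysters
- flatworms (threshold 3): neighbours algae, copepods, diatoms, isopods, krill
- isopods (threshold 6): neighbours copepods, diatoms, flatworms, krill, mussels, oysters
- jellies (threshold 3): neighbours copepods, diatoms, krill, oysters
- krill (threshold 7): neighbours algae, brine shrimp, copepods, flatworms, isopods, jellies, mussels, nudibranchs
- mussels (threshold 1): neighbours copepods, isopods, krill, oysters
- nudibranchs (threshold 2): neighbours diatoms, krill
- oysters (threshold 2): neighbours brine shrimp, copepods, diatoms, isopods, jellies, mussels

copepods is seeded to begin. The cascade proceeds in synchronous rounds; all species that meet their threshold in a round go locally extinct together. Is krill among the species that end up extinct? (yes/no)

Round 1 — copepods goes locally extinct (initial).
Round 2 — checking thresholds:
  algae: 1 of 5 neighbours < 5, holds.
  diatoms: 1 of 8 neighbours < 7, holds.
  flatworms: 1 of 5 neighbours < 3, holds.
  isopods: 1 of 6 neighbours < 6, holds.
  jellies: 1 of 4 neighbours < 3, holds.
  krill: 1 of 8 neighbours < 7, holds.
  mussels: 1 of 4 neighbours ≥ 1, goes locally extinct.
  oysters: 1 of 6 neighbours < 2, holds.
Round 3 — checking thresholds:
  algae: 1 of 5 neighbours < 5, holds.
  diatoms: 1 of 8 neighbours < 7, holds.
  flatworms: 1 of 5 neighbours < 3, holds.
  isopods: 2 of 6 neighbours < 6, holds.
  jellies: 1 of 4 neighbours < 3, holds.
  krill: 2 of 8 neighbours < 7, holds.
  oysters: 2 of 6 neighbours ≥ 2, goes locally extinct.
Round 4 — no new extinctions; cascade stops.

no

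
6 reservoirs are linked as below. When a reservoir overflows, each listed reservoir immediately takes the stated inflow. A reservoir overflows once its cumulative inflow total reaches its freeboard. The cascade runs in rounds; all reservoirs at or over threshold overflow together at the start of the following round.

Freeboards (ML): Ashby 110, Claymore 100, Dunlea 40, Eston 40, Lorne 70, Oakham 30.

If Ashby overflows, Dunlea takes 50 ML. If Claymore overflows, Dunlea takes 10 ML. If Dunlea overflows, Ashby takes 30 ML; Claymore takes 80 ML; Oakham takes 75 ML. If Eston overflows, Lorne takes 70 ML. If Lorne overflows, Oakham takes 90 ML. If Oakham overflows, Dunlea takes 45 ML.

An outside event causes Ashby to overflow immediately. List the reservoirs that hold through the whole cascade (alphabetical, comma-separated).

Claymore, Eston, Lorne

Round 1 — Ashby overflows (initial).
  Dunlea: +50 → 50 ≥ 40
Round 2 — Dunlea overflows.
  Claymore: +80 → 80 < 100
  Oakham: +75 → 75 ≥ 30
Round 3 — Oakham overflows.
No further overflows.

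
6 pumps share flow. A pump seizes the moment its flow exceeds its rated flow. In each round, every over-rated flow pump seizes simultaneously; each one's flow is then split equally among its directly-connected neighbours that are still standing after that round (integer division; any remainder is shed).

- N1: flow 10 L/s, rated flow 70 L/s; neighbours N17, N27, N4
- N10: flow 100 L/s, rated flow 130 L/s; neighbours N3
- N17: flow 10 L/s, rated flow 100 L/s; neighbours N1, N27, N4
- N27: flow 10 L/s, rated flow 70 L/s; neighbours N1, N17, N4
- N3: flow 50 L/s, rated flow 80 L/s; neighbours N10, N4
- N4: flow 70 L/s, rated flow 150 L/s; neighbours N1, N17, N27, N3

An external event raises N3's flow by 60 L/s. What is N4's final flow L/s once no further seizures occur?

125

Round 1 — N3 at 110 > 80. N3 seizes.
  N3 sheds 110 L/s to N10, N4: 55 each.
    N10: 100+55 = 155 > 130
    N4: 70+55 = 125 ≤ 150
Round 2 — N10 seizes.
  N10 sheds 155 L/s: no online neighbours, lost.
No further seizures.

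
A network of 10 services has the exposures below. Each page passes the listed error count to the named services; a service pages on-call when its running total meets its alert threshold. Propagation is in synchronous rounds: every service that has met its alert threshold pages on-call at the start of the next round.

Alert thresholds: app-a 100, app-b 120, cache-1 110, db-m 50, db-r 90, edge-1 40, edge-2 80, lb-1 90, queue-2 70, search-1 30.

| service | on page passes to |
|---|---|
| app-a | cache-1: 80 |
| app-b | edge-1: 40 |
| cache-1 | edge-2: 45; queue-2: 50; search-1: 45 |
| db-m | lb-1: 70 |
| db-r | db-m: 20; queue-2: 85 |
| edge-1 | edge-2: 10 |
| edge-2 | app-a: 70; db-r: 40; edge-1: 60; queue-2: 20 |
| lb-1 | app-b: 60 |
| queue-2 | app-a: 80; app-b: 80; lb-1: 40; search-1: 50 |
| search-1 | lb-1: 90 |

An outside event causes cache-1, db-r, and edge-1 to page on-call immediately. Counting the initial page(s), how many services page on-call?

7

Round 1 — cache-1, db-r, edge-1 page on-call (initial).
  db-m: +20 → 20 < 50
  edge-2: +45+10 → 55 < 80
  queue-2: +50+85 → 135 ≥ 70
  search-1: +45 → 45 ≥ 30
Round 2 — queue-2, search-1 page on-call.
  app-a: +80 → 80 < 100
  app-b: +80 → 80 < 120
  lb-1: +40+90 → 130 ≥ 90
Round 3 — lb-1 pages on-call.
  app-b: +60 → 140 ≥ 120
Round 4 — app-b pages on-call.
No further pages.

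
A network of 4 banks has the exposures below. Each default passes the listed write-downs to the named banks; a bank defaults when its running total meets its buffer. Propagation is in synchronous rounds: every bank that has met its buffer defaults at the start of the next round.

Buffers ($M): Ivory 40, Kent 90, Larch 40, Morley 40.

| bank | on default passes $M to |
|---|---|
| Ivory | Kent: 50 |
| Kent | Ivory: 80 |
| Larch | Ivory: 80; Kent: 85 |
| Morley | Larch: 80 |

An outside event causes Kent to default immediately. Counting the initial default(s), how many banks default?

Round 1 — Kent defaults (initial).
  Ivory: +80 → 80 ≥ 40
Round 2 — Ivory defaults.
No further defaults.

2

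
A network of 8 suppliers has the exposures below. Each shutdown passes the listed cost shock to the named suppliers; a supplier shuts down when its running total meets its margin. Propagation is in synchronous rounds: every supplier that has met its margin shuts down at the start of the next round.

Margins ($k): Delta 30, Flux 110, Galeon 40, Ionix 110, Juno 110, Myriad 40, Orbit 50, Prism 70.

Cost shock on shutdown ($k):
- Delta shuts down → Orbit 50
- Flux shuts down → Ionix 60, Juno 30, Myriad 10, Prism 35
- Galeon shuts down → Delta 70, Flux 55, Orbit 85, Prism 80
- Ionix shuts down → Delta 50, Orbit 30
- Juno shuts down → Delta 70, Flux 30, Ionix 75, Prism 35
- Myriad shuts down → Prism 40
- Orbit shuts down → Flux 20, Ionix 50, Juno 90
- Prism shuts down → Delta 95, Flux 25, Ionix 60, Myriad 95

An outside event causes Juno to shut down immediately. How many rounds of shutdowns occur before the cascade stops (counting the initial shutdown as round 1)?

Round 1 — Juno shuts down (initial).
  Delta: +70 → 70 ≥ 30
  Flux: +30 → 30 < 110
  Ionix: +75 → 75 < 110
  Prism: +35 → 35 < 70
Round 2 — Delta shuts down.
  Orbit: +50 → 50 ≥ 50
Round 3 — Orbit shuts down.
  Flux: +20 → 50 < 110
  Ionix: +50 → 125 ≥ 110
Round 4 — Ionix shuts down.
No further shutdowns.

4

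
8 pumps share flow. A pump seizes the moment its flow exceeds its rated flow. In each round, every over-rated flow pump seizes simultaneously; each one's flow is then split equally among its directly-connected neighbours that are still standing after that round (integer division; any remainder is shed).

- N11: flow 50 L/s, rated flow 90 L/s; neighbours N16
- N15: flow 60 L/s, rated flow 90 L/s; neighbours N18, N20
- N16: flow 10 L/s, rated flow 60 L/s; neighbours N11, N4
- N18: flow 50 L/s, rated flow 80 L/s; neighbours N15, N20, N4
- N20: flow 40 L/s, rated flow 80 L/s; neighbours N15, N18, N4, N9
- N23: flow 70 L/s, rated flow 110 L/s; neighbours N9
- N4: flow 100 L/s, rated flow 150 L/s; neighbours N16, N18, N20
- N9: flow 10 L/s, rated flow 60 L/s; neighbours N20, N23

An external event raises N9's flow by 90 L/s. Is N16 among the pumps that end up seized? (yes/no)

Round 1 — N9 at 100 > 60. N9 seizes.
  N9 sheds 100 L/s to N20, N23: 50 each.
    N20: 40+50 = 90 > 80
    N23: 70+50 = 120 > 110
Round 2 — N20, N23 seize.
  N20 sheds 90 L/s to N15, N18, N4: 30 each.
    N15: 60+30 = 90 ≤ 90
    N18: 50+30 = 80 ≤ 80
    N4: 100+30 = 130 ≤ 150
  N23 sheds 120 L/s: no online neighbours, lost.
No further seizures.

no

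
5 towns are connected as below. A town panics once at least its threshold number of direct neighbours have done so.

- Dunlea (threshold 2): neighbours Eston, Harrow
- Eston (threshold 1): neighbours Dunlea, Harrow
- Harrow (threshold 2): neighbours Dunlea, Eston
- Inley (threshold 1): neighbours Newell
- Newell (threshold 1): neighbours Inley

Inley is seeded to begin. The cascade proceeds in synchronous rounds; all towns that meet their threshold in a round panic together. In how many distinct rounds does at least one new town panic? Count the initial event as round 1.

Round 1 — Inley panics (initial).
Round 2 — checking thresholds:
  Newell: 1 of 1 neighbours ≥ 1, panics.
Round 3 — no new panics; cascade stops.

2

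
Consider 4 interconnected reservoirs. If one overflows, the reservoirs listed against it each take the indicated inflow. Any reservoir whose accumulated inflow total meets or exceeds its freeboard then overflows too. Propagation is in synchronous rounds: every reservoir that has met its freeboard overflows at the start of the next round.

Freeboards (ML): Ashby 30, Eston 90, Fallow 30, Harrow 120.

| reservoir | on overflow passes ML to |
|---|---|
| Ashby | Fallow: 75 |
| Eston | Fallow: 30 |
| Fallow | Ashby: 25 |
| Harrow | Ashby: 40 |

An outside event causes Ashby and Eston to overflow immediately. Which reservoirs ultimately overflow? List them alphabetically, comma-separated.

Round 1 — Ashby, Eston overflow (initial).
  Fallow: +75+30 → 105 ≥ 30
Round 2 — Fallow overflows.
No further overflows.

Ashby, Eston, Fallow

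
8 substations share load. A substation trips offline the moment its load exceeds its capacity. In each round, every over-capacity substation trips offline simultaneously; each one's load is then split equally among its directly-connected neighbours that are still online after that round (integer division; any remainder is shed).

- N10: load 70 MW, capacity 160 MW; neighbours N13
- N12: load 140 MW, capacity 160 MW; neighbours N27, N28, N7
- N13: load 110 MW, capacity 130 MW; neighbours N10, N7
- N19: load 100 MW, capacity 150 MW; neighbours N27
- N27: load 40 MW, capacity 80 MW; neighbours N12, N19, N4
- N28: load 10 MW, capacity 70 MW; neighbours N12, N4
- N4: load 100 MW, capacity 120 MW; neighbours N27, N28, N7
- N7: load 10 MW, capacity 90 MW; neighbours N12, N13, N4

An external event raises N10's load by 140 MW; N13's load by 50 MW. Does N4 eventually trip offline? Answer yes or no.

yes

Round 1 — N10 at 210 > 160; N13 at 160 > 130. N10, N13 trip offline.
  N10 sheds 210 MW: no online neighbours, lost.
  N13 sheds 160 MW to N7: 160 each.
    N7: 10+160 = 170 > 90
Round 2 — N7 trips offline.
  N7 sheds 170 MW to N12, N4: 85 each.
    N12: 140+85 = 225 > 160
    N4: 100+85 = 185 > 120
Round 3 — N12, N4 trip offline.
  N12 sheds 225 MW to N27, N28: 112 each (1 lost).
    N27: 40+112 = 152 > 80
    N28: 10+112 = 122 > 70
  N4 sheds 185 MW to N27, N28: 92 each (1 lost).
    N27: 152+92 = 244 > 80
    N28: 122+92 = 214 > 70
Round 4 — N27, N28 trip offline.
  N27 sheds 244 MW to N19: 244 each.
    N19: 100+244 = 344 > 150
  N28 sheds 214 MW: no online neighbours, lost.
Round 5 — N19 trips offline.
  N19 sheds 344 MW: no online neighbours, lost.
No further trips.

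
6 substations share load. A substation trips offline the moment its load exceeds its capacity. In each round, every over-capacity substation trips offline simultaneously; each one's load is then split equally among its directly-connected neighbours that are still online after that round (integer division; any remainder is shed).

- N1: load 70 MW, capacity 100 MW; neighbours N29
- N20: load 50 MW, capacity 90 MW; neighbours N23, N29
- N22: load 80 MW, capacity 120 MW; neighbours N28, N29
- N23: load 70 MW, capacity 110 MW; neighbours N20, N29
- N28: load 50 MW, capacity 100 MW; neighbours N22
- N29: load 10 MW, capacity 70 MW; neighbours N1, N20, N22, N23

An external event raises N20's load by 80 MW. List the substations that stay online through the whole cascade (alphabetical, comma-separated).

Round 1 — N20 at 130 > 90. N20 trips offline.
  N20 sheds 130 MW to N23, N29: 65 each.
    N23: 70+65 = 135 > 110
    N29: 10+65 = 75 > 70
Round 2 — N23, N29 trip offline.
  N23 sheds 135 MW: no online neighbours, lost.
  N29 sheds 75 MW to N1, N22: 37 each (1 lost).
    N1: 70+37 = 107 > 100
    N22: 80+37 = 117 ≤ 120
Round 3 — N1 trips offline.
  N1 sheds 107 MW: no online neighbours, lost.
No further trips.

N22, N28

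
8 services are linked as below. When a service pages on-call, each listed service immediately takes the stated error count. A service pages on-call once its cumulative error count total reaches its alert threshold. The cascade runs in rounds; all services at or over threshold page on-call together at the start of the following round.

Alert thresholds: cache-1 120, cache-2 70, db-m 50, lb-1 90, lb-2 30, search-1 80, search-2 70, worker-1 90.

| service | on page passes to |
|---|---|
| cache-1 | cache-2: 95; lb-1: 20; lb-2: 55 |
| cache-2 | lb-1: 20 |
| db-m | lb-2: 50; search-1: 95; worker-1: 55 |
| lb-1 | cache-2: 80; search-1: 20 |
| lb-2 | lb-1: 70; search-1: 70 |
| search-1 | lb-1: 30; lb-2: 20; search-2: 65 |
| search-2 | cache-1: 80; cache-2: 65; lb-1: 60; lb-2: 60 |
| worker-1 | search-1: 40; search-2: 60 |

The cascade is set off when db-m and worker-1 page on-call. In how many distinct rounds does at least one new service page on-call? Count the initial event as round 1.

Round 1 — db-m, worker-1 page on-call (initial).
  lb-2: +50 → 50 ≥ 30
  search-1: +95+40 → 135 ≥ 80
  search-2: +60 → 60 < 70
Round 2 — lb-2, search-1 page on-call.
  lb-1: +70+30 → 100 ≥ 90
  search-2: +65 → 125 ≥ 70
Round 3 — lb-1, search-2 page on-call.
  cache-1: +80 → 80 < 120
  cache-2: +80+65 → 145 ≥ 70
Round 4 — cache-2 pages on-call.
No further pages.

4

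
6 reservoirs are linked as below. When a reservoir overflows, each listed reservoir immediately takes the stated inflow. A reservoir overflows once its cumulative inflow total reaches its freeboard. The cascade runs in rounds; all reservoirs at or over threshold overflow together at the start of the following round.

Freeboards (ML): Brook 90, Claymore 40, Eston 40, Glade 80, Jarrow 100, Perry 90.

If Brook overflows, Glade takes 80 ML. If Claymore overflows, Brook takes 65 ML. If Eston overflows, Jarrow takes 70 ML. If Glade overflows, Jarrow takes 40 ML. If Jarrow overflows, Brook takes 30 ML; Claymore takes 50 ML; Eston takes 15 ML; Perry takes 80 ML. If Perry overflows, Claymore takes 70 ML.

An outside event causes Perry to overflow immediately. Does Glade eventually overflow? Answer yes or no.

no

Round 1 — Perry overflows (initial).
  Claymore: +70 → 70 ≥ 40
Round 2 — Claymore overflows.
  Brook: +65 → 65 < 90
No further overflows.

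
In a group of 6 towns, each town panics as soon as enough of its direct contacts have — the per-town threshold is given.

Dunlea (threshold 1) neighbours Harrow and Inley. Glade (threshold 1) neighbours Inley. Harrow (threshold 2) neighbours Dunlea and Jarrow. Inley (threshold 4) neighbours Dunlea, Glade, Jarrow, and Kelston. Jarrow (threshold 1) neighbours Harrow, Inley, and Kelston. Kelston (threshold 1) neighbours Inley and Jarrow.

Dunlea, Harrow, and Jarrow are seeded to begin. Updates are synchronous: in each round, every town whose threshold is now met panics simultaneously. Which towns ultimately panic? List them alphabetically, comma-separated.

Dunlea, Harrow, Jarrow, Kelston

Round 1 — Dunlea, Harrow, Jarrow panic (initial).
Round 2 — checking thresholds:
  Inley: 2 of 4 neighbours < 4, not yet.
  Kelston: 1 of 2 neighbours ≥ 1, panics.
Round 3 — no new panics; cascade stops.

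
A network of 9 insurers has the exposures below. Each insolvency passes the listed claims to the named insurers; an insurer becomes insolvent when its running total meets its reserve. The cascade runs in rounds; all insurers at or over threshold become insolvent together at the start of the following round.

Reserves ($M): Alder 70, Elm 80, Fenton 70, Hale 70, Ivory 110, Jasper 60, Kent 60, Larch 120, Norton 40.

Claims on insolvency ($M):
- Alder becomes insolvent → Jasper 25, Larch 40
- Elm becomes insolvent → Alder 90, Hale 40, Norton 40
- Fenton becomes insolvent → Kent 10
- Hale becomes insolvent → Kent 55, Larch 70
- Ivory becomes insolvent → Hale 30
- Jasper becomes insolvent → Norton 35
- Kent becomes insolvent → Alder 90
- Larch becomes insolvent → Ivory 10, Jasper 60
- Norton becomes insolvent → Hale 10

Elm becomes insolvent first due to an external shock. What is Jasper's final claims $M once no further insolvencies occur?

25

Round 1 — Elm becomes insolvent (initial).
  Alder: +90 → 90 ≥ 70
  Hale: +40 → 40 < 70
  Norton: +40 → 40 ≥ 40
Round 2 — Alder, Norton become insolvent.
  Hale: +10 → 50 < 70
  Jasper: +25 → 25 < 60
  Larch: +40 → 40 < 120
No further insolvencies.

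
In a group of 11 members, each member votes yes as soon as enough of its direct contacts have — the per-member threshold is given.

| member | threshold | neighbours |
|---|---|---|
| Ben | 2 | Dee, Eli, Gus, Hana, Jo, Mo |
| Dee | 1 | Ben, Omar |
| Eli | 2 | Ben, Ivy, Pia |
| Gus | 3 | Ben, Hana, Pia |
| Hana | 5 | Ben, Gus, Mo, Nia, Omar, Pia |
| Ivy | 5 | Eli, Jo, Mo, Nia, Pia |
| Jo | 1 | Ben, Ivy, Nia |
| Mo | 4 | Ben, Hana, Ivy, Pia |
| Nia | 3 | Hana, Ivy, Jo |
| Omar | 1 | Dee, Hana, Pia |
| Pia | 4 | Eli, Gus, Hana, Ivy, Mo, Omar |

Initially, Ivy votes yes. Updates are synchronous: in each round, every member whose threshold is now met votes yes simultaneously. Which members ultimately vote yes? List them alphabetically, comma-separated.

Round 1 — Ivy votes yes (initial).
Round 2 — checking thresholds:
  Eli: 1 of 3 neighbours < 2, below threshold.
  Jo: 1 of 3 neighbours ≥ 1, votes yes.
  Mo: 1 of 4 neighbours < 4, below threshold.
  Nia: 1 of 3 neighbours < 3, below threshold.
  Pia: 1 of 6 neighbours < 4, below threshold.
Round 3 — no new yes votes; cascade stops.

Ivy, Jo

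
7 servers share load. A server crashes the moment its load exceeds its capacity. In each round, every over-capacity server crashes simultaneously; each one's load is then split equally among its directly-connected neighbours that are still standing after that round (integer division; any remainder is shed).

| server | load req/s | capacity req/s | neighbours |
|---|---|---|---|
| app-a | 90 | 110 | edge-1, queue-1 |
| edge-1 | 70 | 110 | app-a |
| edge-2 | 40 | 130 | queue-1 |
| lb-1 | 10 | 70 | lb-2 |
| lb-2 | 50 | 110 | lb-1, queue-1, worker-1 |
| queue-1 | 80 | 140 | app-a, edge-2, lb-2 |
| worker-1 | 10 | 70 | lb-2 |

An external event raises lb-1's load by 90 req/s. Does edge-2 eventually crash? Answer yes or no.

no

Round 1 — lb-1 at 100 > 70. lb-1 crashes.
  lb-1 sheds 100 req/s to lb-2: 100 each.
    lb-2: 50+100 = 150 > 110
Round 2 — lb-2 crashes.
  lb-2 sheds 150 req/s to queue-1, worker-1: 75 each.
    queue-1: 80+75 = 155 > 140
    worker-1: 10+75 = 85 > 70
Round 3 — queue-1, worker-1 crash.
  queue-1 sheds 155 req/s to app-a, edge-2: 77 each (1 lost).
    app-a: 90+77 = 167 > 110
    edge-2: 40+77 = 117 ≤ 130
  worker-1 sheds 85 req/s: no online neighbours, lost.
Round 4 — app-a crashes.
  app-a sheds 167 req/s to edge-1: 167 each.
    edge-1: 70+167 = 237 > 110
Round 5 — edge-1 crashes.
  edge-1 sheds 237 req/s: no online neighbours, lost.
No further crashes.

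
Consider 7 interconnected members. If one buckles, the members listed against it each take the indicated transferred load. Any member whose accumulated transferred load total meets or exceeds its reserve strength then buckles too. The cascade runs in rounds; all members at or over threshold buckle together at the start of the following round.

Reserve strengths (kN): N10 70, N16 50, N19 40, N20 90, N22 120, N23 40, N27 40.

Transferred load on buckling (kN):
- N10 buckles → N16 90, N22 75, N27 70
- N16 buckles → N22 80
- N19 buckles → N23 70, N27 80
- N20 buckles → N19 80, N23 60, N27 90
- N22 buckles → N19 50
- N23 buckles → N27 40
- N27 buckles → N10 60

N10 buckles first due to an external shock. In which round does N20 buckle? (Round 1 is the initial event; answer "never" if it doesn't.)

never

Round 1 — N10 buckles (initial).
  N16: +90 → 90 ≥ 50
  N22: +75 → 75 < 120
  N27: +70 → 70 ≥ 40
Round 2 — N16, N27 buckle.
  N22: +80 → 155 ≥ 120
Round 3 — N22 buckles.
  N19: +50 → 50 ≥ 40
Round 4 — N19 buckles.
  N23: +70 → 70 ≥ 40
Round 5 — N23 buckles.
No further bucklings.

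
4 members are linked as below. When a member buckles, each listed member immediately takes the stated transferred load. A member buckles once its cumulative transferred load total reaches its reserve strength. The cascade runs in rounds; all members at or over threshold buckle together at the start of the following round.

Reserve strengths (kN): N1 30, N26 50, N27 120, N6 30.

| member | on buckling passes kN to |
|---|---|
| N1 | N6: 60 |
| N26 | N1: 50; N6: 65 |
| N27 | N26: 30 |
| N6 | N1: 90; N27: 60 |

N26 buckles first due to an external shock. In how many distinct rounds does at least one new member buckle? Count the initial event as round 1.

Round 1 — N26 buckles (initial).
  N1: +50 → 50 ≥ 30
  N6: +65 → 65 ≥ 30
Round 2 — N1, N6 buckle.
  N27: +60 → 60 < 120
No further bucklings.

2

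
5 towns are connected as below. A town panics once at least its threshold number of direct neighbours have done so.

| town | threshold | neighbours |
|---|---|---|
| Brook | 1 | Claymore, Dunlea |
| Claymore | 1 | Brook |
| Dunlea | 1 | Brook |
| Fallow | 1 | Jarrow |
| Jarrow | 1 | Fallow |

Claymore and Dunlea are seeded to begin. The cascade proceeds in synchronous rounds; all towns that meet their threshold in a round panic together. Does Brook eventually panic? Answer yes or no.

Round 1 — Claymore, Dunlea panic (initial).
Round 2 — checking thresholds:
  Brook: 2 of 2 neighbours ≥ 1, panics.
Round 3 — no new panics; cascade stops.

yes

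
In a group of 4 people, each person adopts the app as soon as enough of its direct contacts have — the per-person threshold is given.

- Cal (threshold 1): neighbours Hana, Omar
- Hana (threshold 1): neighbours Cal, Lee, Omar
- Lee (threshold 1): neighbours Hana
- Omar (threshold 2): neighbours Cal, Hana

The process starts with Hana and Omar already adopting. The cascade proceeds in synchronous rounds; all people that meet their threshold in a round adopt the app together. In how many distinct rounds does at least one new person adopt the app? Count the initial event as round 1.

2

Round 1 — Hana, Omar adopt the app (initial).
Round 2 — checking thresholds:
  Cal: 2 of 2 neighbours ≥ 1, adopts the app.
  Lee: 1 of 1 neighbours ≥ 1, adopts the app.
Round 3 — no new adoptions; cascade stops.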